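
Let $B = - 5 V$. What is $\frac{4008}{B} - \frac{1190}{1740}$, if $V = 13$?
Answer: $- \frac{705127}{11310} \approx -62.345$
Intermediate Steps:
$B = -65$ ($B = \left(-5\right) 13 = -65$)
$\frac{4008}{B} - \frac{1190}{1740} = \frac{4008}{-65} - \frac{1190}{1740} = 4008 \left(- \frac{1}{65}\right) - \frac{119}{174} = - \frac{4008}{65} - \frac{119}{174} = - \frac{705127}{11310}$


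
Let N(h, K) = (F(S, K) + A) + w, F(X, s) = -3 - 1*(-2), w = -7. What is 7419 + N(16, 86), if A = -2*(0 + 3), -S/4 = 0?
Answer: 7405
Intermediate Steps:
S = 0 (S = -4*0 = 0)
A = -6 (A = -2*3 = -6)
F(X, s) = -1 (F(X, s) = -3 + 2 = -1)
N(h, K) = -14 (N(h, K) = (-1 - 6) - 7 = -7 - 7 = -14)
7419 + N(16, 86) = 7419 - 14 = 7405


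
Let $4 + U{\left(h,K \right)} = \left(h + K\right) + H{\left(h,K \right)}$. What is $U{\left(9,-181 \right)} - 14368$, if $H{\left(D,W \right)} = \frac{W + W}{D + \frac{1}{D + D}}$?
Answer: $- \frac{2377188}{163} \approx -14584.0$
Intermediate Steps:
$H{\left(D,W \right)} = \frac{2 W}{D + \frac{1}{2 D}}$
$U{\left(h,K \right)} = -4 + K + h + \frac{4 K h}{1 + 2 h^{2}}$ ($U{\left(h,K \right)} = -4 + \left(\left(h + K\right) + \frac{4 h K}{1 + 2 h^{2}}\right) = -4 + \left(\left(K + h\right) + \frac{4 K h}{1 + 2 h^{2}}\right) = -4 + \left(K + h + \frac{4 K h}{1 + 2 h^{2}}\right) = -4 + K + h + \frac{4 K h}{1 + 2 h^{2}}$)
$U{\left(9,-181 \right)} - 14368 = \frac{\left(1 + 2 \cdot 9^{2}\right) \left(-4 - 181 + 9\right) + 4 \left(-181\right) 9}{1 + 2 \cdot 9^{2}} - 14368 = \frac{\left(1 + 2 \cdot 81\right) \left(-176\right) - 6516}{1 + 2 \cdot 81} - 14368 = \frac{\left(1 + 162\right) \left(-176\right) - 6516}{1 + 162} - 14368 = \frac{163 \left(-176\right) - 6516}{163} - 14368 = \frac{-28688 - 6516}{163} - 14368 = \frac{1}{163} \left(-35204\right) - 14368 = - \frac{35204}{163} - 14368 = - \frac{2377188}{163}$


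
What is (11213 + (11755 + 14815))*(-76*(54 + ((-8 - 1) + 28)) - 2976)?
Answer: -322062292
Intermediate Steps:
(11213 + (11755 + 14815))*(-76*(54 + ((-8 - 1) + 28)) - 2976) = (11213 + 26570)*(-76*(54 + (-9 + 28)) - 2976) = 37783*(-76*(54 + 19) - 2976) = 37783*(-76*73 - 2976) = 37783*(-5548 - 2976) = 37783*(-8524) = -322062292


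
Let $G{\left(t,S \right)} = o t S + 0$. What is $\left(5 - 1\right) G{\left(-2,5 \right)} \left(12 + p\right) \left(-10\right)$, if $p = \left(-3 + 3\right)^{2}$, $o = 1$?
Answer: $4800$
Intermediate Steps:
$p = 0$ ($p = 0^{2} = 0$)
$G{\left(t,S \right)} = S t$ ($G{\left(t,S \right)} = 1 t S + 0 = t S + 0 = S t + 0 = S t$)
$\left(5 - 1\right) G{\left(-2,5 \right)} \left(12 + p\right) \left(-10\right) = \left(5 - 1\right) 5 \left(-2\right) \left(12 + 0\right) \left(-10\right) = 4 \left(-10\right) 12 \left(-10\right) = \left(-40\right) \left(-120\right) = 4800$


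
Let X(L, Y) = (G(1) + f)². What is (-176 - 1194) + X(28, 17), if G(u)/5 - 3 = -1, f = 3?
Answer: -1201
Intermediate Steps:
G(u) = 10 (G(u) = 15 + 5*(-1) = 15 - 5 = 10)
X(L, Y) = 169 (X(L, Y) = (10 + 3)² = 13² = 169)
(-176 - 1194) + X(28, 17) = (-176 - 1194) + 169 = -1370 + 169 = -1201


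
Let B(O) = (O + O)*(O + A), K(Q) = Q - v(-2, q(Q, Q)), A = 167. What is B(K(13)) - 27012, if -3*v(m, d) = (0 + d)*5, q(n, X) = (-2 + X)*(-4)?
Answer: -358948/9 ≈ -39883.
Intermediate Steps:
q(n, X) = 8 - 4*X
v(m, d) = -5*d/3 (v(m, d) = -(0 + d)*5/3 = -d*5/3 = -5*d/3)
K(Q) = 40/3 - 17*Q/3 (K(Q) = Q - (-5)*(8 - 4*Q)/3 = Q - (-40/3 + 20*Q/3) = Q + (40/3 - 20*Q/3) = 40/3 - 17*Q/3)
B(O) = 2*O*(167 + O) (B(O) = (O + O)*(O + 167) = (2*O)*(167 + O) = 2*O*(167 + O))
B(K(13)) - 27012 = 2*(40/3 - 17/3*13)*(167 + (40/3 - 17/3*13)) - 27012 = 2*(40/3 - 221/3)*(167 + (40/3 - 221/3)) - 27012 = 2*(-181/3)*(167 - 181/3) - 27012 = 2*(-181/3)*(320/3) - 27012 = -115840/9 - 27012 = -358948/9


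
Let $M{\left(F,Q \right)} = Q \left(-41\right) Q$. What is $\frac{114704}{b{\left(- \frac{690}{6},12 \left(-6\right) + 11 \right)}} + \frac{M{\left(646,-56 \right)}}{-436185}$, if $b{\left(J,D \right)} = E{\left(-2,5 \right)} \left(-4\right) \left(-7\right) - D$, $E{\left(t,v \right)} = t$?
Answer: $\frac{10006561424}{436185} \approx 22941.0$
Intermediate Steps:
$M{\left(F,Q \right)} = - 41 Q^{2}$ ($M{\left(F,Q \right)} = - 41 Q Q = - 41 Q^{2}$)
$b{\left(J,D \right)} = -56 - D$ ($b{\left(J,D \right)} = \left(-2\right) \left(-4\right) \left(-7\right) - D = 8 \left(-7\right) - D = -56 - D$)
$\frac{114704}{b{\left(- \frac{690}{6},12 \left(-6\right) + 11 \right)}} + \frac{M{\left(646,-56 \right)}}{-436185} = \frac{114704}{-56 - \left(12 \left(-6\right) + 11\right)} + \frac{\left(-41\right) \left(-56\right)^{2}}{-436185} = \frac{114704}{-56 - \left(-72 + 11\right)} + \left(-41\right) 3136 \left(- \frac{1}{436185}\right) = \frac{114704}{-56 - -61} - - \frac{128576}{436185} = \frac{114704}{-56 + 61} + \frac{128576}{436185} = \frac{114704}{5} + \frac{128576}{436185} = \frac{10006561424}{436185}$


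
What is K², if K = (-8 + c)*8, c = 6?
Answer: 256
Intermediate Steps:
K = -16 (K = (-8 + 6)*8 = -2*8 = -16)
K² = (-16)² = 256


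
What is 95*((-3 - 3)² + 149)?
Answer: 17575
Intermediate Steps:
95*((-3 - 3)² + 149) = 95*((-6)² + 149) = 95*(36 + 149) = 95*185 = 17575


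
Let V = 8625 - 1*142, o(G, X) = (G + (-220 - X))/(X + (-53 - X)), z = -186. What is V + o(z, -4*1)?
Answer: 450001/53 ≈ 8490.6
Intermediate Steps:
o(G, X) = 220/53 - G/53 + X/53 (o(G, X) = (-220 + G - X)/(-53) = (-220 + G - X)*(-1/53) = 220/53 - G/53 + X/53)
V = 8483 (V = 8625 - 142 = 8483)
V + o(z, -4*1) = 8483 + (220/53 - 1/53*(-186) + (-4*1)/53) = 8483 + (220/53 + 186/53 + (1/53)*(-4)) = 8483 + (220/53 + 186/53 - 4/53) = 8483 + 402/53 = 450001/53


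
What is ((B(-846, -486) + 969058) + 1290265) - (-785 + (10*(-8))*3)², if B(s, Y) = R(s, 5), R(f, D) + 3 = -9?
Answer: 1208686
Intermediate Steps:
R(f, D) = -12 (R(f, D) = -3 - 9 = -12)
B(s, Y) = -12
((B(-846, -486) + 969058) + 1290265) - (-785 + (10*(-8))*3)² = ((-12 + 969058) + 1290265) - (-785 + (10*(-8))*3)² = (969046 + 1290265) - (-785 - 80*3)² = 2259311 - (-785 - 240)² = 2259311 - 1*(-1025)² = 2259311 - 1*1050625 = 2259311 - 1050625 = 1208686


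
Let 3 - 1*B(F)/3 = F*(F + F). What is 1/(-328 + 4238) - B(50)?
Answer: 58614811/3910 ≈ 14991.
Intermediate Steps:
B(F) = 9 - 6*F² (B(F) = 9 - 3*F*(F + F) = 9 - 3*F*2*F = 9 - 6*F²)
1/(-328 + 4238) - B(50) = 1/(-328 + 4238) - (9 - 6*50²) = 1/3910 - (9 - 6*2500) = 1/3910 - (9 - 15000) = 1/3910 - 1*(-14991) = 1/3910 + 14991 = 58614811/3910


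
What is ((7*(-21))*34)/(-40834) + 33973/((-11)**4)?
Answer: 42953800/17583841 ≈ 2.4428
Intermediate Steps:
((7*(-21))*34)/(-40834) + 33973/((-11)**4) = -147*34*(-1/40834) + 33973/14641 = -4998*(-1/40834) + 33973*(1/14641) = 147/1201 + 33973/14641 = 42953800/17583841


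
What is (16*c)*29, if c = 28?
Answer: 12992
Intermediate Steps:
(16*c)*29 = (16*28)*29 = 448*29 = 12992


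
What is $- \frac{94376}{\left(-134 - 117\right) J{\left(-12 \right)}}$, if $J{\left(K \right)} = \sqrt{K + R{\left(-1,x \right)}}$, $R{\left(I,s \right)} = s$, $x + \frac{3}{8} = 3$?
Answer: $- \frac{752 i \sqrt{6}}{15} \approx - 122.8 i$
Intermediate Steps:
$x = \frac{21}{8}$ ($x = - \frac{3}{8} + 3 = \frac{21}{8} \approx 2.625$)
$J{\left(K \right)} = \sqrt{\frac{21}{8} + K}$ ($J{\left(K \right)} = \sqrt{K + \frac{21}{8}} = \sqrt{\frac{21}{8} + K}$)
$- \frac{94376}{\left(-134 - 117\right) J{\left(-12 \right)}} = - \frac{94376}{\left(-134 - 117\right) \frac{\sqrt{42 + 16 \left(-12\right)}}{4}} = - \frac{94376}{\left(-251\right) \frac{\sqrt{42 - 192}}{4}} = - \frac{94376}{\left(-251\right) \frac{\sqrt{-150}}{4}} = - \frac{94376}{\left(-251\right) \frac{5 i \sqrt{6}}{4}} = - \frac{94376}{\left(- \frac{1255}{4}\right) i \sqrt{6}} = - 94376 \frac{2 i \sqrt{6}}{3765} = - \frac{752 i \sqrt{6}}{15}$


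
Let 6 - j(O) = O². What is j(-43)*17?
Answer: -31331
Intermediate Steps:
j(O) = 6 - O²
j(-43)*17 = (6 - 1*(-43)²)*17 = (6 - 1*1849)*17 = (6 - 1849)*17 = -1843*17 = -31331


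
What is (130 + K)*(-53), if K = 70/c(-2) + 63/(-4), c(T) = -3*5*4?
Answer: -71921/12 ≈ -5993.4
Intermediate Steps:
c(T) = -60 (c(T) = -15*4 = -60)
K = -203/12 (K = 70/(-60) + 63/(-4) = 70*(-1/60) + 63*(-¼) = -7/6 - 63/4 = -203/12 ≈ -16.917)
(130 + K)*(-53) = (130 - 203/12)*(-53) = (1357/12)*(-53) = -71921/12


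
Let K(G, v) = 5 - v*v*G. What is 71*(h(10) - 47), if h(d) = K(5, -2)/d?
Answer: -6887/2 ≈ -3443.5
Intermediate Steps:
K(G, v) = 5 - G*v² (K(G, v) = 5 - v²*G = 5 - G*v²)
h(d) = -15/d (h(d) = (5 - 1*5*(-2)²)/d = (5 - 1*5*4)/d = (5 - 20)/d = -15/d)
71*(h(10) - 47) = 71*(-15/10 - 47) = 71*(-15*⅒ - 47) = 71*(-3/2 - 47) = 71*(-97/2) = -6887/2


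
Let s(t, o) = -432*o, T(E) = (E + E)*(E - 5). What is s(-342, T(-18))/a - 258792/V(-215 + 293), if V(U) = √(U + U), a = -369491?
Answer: 357696/369491 - 43132*√39/13 ≈ -20719.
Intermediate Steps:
T(E) = 2*E*(-5 + E) (T(E) = (2*E)*(-5 + E) = 2*E*(-5 + E))
V(U) = √2*√U (V(U) = √(2*U) = √2*√U)
s(-342, T(-18))/a - 258792/V(-215 + 293) = -864*(-18)*(-5 - 18)/(-369491) - 258792*√2/(2*√(-215 + 293)) = -864*(-18)*(-23)*(-1/369491) - 258792*√39/78 = -432*828*(-1/369491) - 258792*√39/78 = -357696*(-1/369491) - 43132*√39/13 = 357696/369491 - 43132*√39/13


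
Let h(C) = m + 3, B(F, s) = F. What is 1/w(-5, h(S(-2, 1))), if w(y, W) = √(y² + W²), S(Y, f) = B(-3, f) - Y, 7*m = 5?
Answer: 7*√1901/1901 ≈ 0.16055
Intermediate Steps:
m = 5/7 (m = (⅐)*5 = 5/7 ≈ 0.71429)
S(Y, f) = -3 - Y
h(C) = 26/7 (h(C) = 5/7 + 3 = 26/7)
w(y, W) = √(W² + y²)
1/w(-5, h(S(-2, 1))) = 1/(√((26/7)² + (-5)²)) = 1/(√(676/49 + 25)) = 1/(√(1901/49)) = 1/(√1901/7) = 7*√1901/1901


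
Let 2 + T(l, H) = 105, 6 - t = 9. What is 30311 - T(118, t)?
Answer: 30208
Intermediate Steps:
t = -3 (t = 6 - 1*9 = 6 - 9 = -3)
T(l, H) = 103 (T(l, H) = -2 + 105 = 103)
30311 - T(118, t) = 30311 - 1*103 = 30311 - 103 = 30208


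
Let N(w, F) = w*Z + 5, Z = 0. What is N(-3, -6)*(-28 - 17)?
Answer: -225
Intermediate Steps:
N(w, F) = 5 (N(w, F) = w*0 + 5 = 0 + 5 = 5)
N(-3, -6)*(-28 - 17) = 5*(-28 - 17) = 5*(-45) = -225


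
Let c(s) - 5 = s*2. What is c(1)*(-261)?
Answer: -1827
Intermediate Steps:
c(s) = 5 + 2*s (c(s) = 5 + s*2 = 5 + 2*s)
c(1)*(-261) = (5 + 2*1)*(-261) = (5 + 2)*(-261) = 7*(-261) = -1827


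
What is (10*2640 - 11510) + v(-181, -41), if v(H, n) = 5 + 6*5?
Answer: 14925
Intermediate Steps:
v(H, n) = 35 (v(H, n) = 5 + 30 = 35)
(10*2640 - 11510) + v(-181, -41) = (10*2640 - 11510) + 35 = (26400 - 11510) + 35 = 14890 + 35 = 14925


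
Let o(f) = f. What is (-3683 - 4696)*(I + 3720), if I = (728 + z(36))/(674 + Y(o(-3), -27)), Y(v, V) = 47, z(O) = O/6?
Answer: -3211376238/103 ≈ -3.1178e+7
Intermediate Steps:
z(O) = O/6 (z(O) = O*(1/6) = O/6)
I = 734/721 (I = (728 + (1/6)*36)/(674 + 47) = (728 + 6)/721 = 734*(1/721) = 734/721 ≈ 1.0180)
(-3683 - 4696)*(I + 3720) = (-3683 - 4696)*(734/721 + 3720) = -8379*2682854/721 = -3211376238/103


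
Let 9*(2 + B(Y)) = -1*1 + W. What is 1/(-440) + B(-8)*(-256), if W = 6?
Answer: 1464311/3960 ≈ 369.78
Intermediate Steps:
B(Y) = -13/9 (B(Y) = -2 + (-1*1 + 6)/9 = -2 + (-1 + 6)/9 = -2 + (1/9)*5 = -2 + 5/9 = -13/9)
1/(-440) + B(-8)*(-256) = 1/(-440) - 13/9*(-256) = -1/440 + 3328/9 = 1464311/3960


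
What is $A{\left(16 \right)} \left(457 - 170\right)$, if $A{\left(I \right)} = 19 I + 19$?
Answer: $92701$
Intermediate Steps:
$A{\left(I \right)} = 19 + 19 I$
$A{\left(16 \right)} \left(457 - 170\right) = \left(19 + 19 \cdot 16\right) \left(457 - 170\right) = \left(19 + 304\right) 287 = 323 \cdot 287 = 92701$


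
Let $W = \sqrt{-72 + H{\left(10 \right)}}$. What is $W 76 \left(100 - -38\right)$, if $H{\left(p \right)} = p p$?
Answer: $20976 \sqrt{7} \approx 55497.0$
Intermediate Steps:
$H{\left(p \right)} = p^{2}$
$W = 2 \sqrt{7}$ ($W = \sqrt{-72 + 10^{2}} = \sqrt{-72 + 100} = \sqrt{28} = 2 \sqrt{7} \approx 5.2915$)
$W 76 \left(100 - -38\right) = 2 \sqrt{7} \cdot 76 \left(100 - -38\right) = 152 \sqrt{7} \left(100 + 38\right) = 152 \sqrt{7} \cdot 138 = 20976 \sqrt{7}$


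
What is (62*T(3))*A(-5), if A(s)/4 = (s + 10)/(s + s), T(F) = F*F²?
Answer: -3348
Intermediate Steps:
T(F) = F³
A(s) = 2*(10 + s)/s (A(s) = 4*((s + 10)/(s + s)) = 4*((10 + s)/((2*s))) = 4*((10 + s)*(1/(2*s))) = 4*((10 + s)/(2*s)) = 2*(10 + s)/s)
(62*T(3))*A(-5) = (62*3³)*(2 + 20/(-5)) = (62*27)*(2 + 20*(-⅕)) = 1674*(2 - 4) = 1674*(-2) = -3348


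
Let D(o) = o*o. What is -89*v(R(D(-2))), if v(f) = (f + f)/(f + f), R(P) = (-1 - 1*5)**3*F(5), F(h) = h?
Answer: -89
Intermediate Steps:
D(o) = o**2
R(P) = -1080 (R(P) = (-1 - 1*5)**3*5 = (-1 - 5)**3*5 = (-6)**3*5 = -216*5 = -1080)
v(f) = 1 (v(f) = (2*f)/((2*f)) = (2*f)*(1/(2*f)) = 1)
-89*v(R(D(-2))) = -89*1 = -89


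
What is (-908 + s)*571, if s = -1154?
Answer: -1177402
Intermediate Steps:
(-908 + s)*571 = (-908 - 1154)*571 = -2062*571 = -1177402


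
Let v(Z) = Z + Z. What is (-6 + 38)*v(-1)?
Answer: -64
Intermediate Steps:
v(Z) = 2*Z
(-6 + 38)*v(-1) = (-6 + 38)*(2*(-1)) = 32*(-2) = -64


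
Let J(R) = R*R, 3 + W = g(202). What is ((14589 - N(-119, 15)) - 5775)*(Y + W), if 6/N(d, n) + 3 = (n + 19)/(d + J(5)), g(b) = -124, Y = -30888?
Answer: -21600303705/79 ≈ -2.7342e+8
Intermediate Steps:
W = -127 (W = -3 - 124 = -127)
J(R) = R²
N(d, n) = 6/(-3 + (19 + n)/(25 + d)) (N(d, n) = 6/(-3 + (n + 19)/(d + 5²)) = 6/(-3 + (19 + n)/(d + 25)) = 6/(-3 + (19 + n)/(25 + d)))
((14589 - N(-119, 15)) - 5775)*(Y + W) = ((14589 - 6*(-25 - 1*(-119))/(56 - 1*15 + 3*(-119))) - 5775)*(-30888 - 127) = ((14589 - 6*(-25 + 119)/(56 - 15 - 357)) - 5775)*(-31015) = ((14589 - 6*94/(-316)) - 5775)*(-31015) = ((14589 - 6*(-1)*94/316) - 5775)*(-31015) = ((14589 - 1*(-141/79)) - 5775)*(-31015) = ((14589 + 141/79) - 5775)*(-31015) = (1152672/79 - 5775)*(-31015) = (696447/79)*(-31015) = -21600303705/79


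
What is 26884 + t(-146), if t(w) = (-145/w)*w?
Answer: 26739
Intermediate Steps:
t(w) = -145
26884 + t(-146) = 26884 - 145 = 26739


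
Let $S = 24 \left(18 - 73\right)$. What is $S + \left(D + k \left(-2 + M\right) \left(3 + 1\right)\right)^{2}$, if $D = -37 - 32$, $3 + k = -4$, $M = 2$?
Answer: $3441$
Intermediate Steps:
$k = -7$ ($k = -3 - 4 = -7$)
$D = -69$
$S = -1320$ ($S = 24 \left(-55\right) = -1320$)
$S + \left(D + k \left(-2 + M\right) \left(3 + 1\right)\right)^{2} = -1320 + \left(-69 - 7 \left(-2 + 2\right) \left(3 + 1\right)\right)^{2} = -1320 + \left(-69 - 7 \cdot 0 \cdot 4\right)^{2} = -1320 + \left(-69 - 0\right)^{2} = -1320 + \left(-69 + 0\right)^{2} = -1320 + \left(-69\right)^{2} = -1320 + 4761 = 3441$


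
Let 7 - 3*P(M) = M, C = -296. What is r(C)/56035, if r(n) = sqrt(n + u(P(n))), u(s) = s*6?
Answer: sqrt(310)/56035 ≈ 0.00031421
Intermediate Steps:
P(M) = 7/3 - M/3
u(s) = 6*s
r(n) = sqrt(14 - n) (r(n) = sqrt(n + 6*(7/3 - n/3)) = sqrt(n + (14 - 2*n)) = sqrt(14 - n))
r(C)/56035 = sqrt(14 - 1*(-296))/56035 = sqrt(14 + 296)*(1/56035) = sqrt(310)*(1/56035) = sqrt(310)/56035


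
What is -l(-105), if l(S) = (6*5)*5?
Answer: -150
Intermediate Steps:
l(S) = 150 (l(S) = 30*5 = 150)
-l(-105) = -1*150 = -150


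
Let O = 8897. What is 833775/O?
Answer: 833775/8897 ≈ 93.714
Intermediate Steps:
833775/O = 833775/8897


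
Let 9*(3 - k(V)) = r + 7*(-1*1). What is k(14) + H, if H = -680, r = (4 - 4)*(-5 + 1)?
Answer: -6086/9 ≈ -676.22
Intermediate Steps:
r = 0 (r = 0*(-4) = 0)
k(V) = 34/9 (k(V) = 3 - (0 + 7*(-1*1))/9 = 3 - (0 + 7*(-1))/9 = 3 - (0 - 7)/9 = 3 - 1/9*(-7) = 3 + 7/9 = 34/9)
k(14) + H = 34/9 - 680 = -6086/9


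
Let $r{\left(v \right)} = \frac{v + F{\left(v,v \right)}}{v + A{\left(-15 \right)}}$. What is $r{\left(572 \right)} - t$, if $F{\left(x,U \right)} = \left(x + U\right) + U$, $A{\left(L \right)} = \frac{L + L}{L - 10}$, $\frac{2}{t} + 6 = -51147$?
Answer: $\frac{292598026}{73302249} \approx 3.9917$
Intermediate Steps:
$t = - \frac{2}{51153}$ ($t = \frac{2}{-6 - 51147} = \frac{2}{-51153} = 2 \left(- \frac{1}{51153}\right) = - \frac{2}{51153} \approx -3.9098 \cdot 10^{-5}$)
$A{\left(L \right)} = \frac{2 L}{-10 + L}$
$F{\left(x,U \right)} = x + 2 U$ ($F{\left(x,U \right)} = \left(U + x\right) + U = x + 2 U$)
$r{\left(v \right)} = \frac{4 v}{\frac{6}{5} + v}$ ($r{\left(v \right)} = \frac{v + \left(v + 2 v\right)}{v + 2 \left(-15\right) \frac{1}{-10 - 15}} = \frac{v + 3 v}{v + 2 \left(-15\right) \frac{1}{-25}} = \frac{4 v}{v + 2 \left(-15\right) \left(- \frac{1}{25}\right)} = \frac{4 v}{v + \frac{6}{5}} = \frac{4 v}{\frac{6}{5} + v}$)
$r{\left(572 \right)} - t = 20 \cdot 572 \frac{1}{6 + 5 \cdot 572} - - \frac{2}{51153} = 20 \cdot 572 \frac{1}{6 + 2860} + \frac{2}{51153} = 20 \cdot 572 \cdot \frac{1}{2866} + \frac{2}{51153} = \frac{5720}{1433} + \frac{2}{51153} = \frac{292598026}{73302249}$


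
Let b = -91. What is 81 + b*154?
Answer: -13933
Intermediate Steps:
81 + b*154 = 81 - 91*154 = 81 - 14014 = -13933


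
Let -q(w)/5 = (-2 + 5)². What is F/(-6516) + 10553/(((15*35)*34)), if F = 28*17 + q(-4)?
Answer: 10178333/19385100 ≈ 0.52506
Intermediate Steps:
q(w) = -45 (q(w) = -5*(-2 + 5)² = -5*3² = -5*9 = -45)
F = 431 (F = 28*17 - 45 = 476 - 45 = 431)
F/(-6516) + 10553/(((15*35)*34)) = 431/(-6516) + 10553/(((15*35)*34)) = 431*(-1/6516) + 10553/((525*34)) = -431/6516 + 10553/17850 = 10178333/19385100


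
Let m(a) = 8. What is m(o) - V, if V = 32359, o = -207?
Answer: -32351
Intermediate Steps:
m(o) - V = 8 - 1*32359 = 8 - 32359 = -32351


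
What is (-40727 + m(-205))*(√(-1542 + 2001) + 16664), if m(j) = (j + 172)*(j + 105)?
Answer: -623683528 - 112281*√51 ≈ -6.2449e+8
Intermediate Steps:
m(j) = (105 + j)*(172 + j) (m(j) = (172 + j)*(105 + j) = (105 + j)*(172 + j))
(-40727 + m(-205))*(√(-1542 + 2001) + 16664) = (-40727 + (18060 + (-205)² + 277*(-205)))*(√(-1542 + 2001) + 16664) = (-40727 + (18060 + 42025 - 56785))*(√459 + 16664) = (-40727 + 3300)*(3*√51 + 16664) = -37427*(16664 + 3*√51) = -623683528 - 112281*√51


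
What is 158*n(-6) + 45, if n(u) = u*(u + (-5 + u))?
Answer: 16161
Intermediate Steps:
n(u) = u*(-5 + 2*u)
158*n(-6) + 45 = 158*(-6*(-5 + 2*(-6))) + 45 = 158*(-6*(-5 - 12)) + 45 = 158*(-6*(-17)) + 45 = 158*102 + 45 = 16116 + 45 = 16161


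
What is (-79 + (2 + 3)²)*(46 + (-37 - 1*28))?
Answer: 1026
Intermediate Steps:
(-79 + (2 + 3)²)*(46 + (-37 - 1*28)) = (-79 + 5²)*(46 + (-37 - 28)) = (-79 + 25)*(46 - 65) = -54*(-19) = 1026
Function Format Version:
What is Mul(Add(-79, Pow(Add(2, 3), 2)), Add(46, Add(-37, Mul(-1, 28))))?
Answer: 1026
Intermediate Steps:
Mul(Add(-79, Pow(Add(2, 3), 2)), Add(46, Add(-37, Mul(-1, 28)))) = Mul(Add(-79, Pow(5, 2)), Add(46, Add(-37, -28))) = Mul(Add(-79, 25), Add(46, -65)) = Mul(-54, -19) = 1026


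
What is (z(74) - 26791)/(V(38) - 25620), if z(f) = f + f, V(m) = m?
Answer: 26643/25582 ≈ 1.0415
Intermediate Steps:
z(f) = 2*f
(z(74) - 26791)/(V(38) - 25620) = (2*74 - 26791)/(38 - 25620) = (148 - 26791)/(-25582) = -26643*(-1/25582) = 26643/25582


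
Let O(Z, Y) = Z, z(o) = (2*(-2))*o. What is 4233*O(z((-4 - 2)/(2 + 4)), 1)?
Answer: 16932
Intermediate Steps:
z(o) = -4*o
4233*O(z((-4 - 2)/(2 + 4)), 1) = 4233*(-4*(-4 - 2)/(2 + 4)) = 4233*(-(-24)/6) = 4233*(-4*(-1)) = 4233*4 = 16932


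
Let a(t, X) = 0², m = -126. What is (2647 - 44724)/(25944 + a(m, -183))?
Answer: -42077/25944 ≈ -1.6218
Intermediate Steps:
a(t, X) = 0
(2647 - 44724)/(25944 + a(m, -183)) = (2647 - 44724)/(25944 + 0) = -42077/25944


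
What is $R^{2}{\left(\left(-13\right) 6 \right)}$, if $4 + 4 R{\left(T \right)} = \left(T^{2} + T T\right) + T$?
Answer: $\frac{36517849}{4} \approx 9.1295 \cdot 10^{6}$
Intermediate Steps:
$R{\left(T \right)} = -1 + \frac{T^{2}}{2} + \frac{T}{4}$ ($R{\left(T \right)} = -1 + \frac{\left(T^{2} + T T\right) + T}{4} = -1 + \frac{\left(T^{2} + T^{2}\right) + T}{4} = -1 + \frac{2 T^{2} + T}{4} = -1 + \frac{T + 2 T^{2}}{4} = -1 + \left(\frac{T^{2}}{2} + \frac{T}{4}\right) = -1 + \frac{T^{2}}{2} + \frac{T}{4}$)
$R^{2}{\left(\left(-13\right) 6 \right)} = \left(-1 + \frac{\left(\left(-13\right) 6\right)^{2}}{2} + \frac{\left(-13\right) 6}{4}\right)^{2} = \left(-1 + \frac{\left(-78\right)^{2}}{2} + \frac{1}{4} \left(-78\right)\right)^{2} = \left(-1 + \frac{1}{2} \cdot 6084 - \frac{39}{2}\right)^{2} = \left(-1 + 3042 - \frac{39}{2}\right)^{2} = \left(\frac{6043}{2}\right)^{2} = \frac{36517849}{4}$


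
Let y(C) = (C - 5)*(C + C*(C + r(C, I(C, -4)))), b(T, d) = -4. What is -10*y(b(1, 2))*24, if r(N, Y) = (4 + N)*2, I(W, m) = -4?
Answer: 25920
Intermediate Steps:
r(N, Y) = 8 + 2*N
y(C) = (-5 + C)*(C + C*(8 + 3*C)) (y(C) = (C - 5)*(C + C*(C + (8 + 2*C))) = (-5 + C)*(C + C*(8 + 3*C)))
-10*y(b(1, 2))*24 = -30*(-4)*(-15 + (-4)**2 - 2*(-4))*24 = -30*(-4)*(-15 + 16 + 8)*24 = -30*(-4)*9*24 = -10*(-108)*24 = 1080*24 = 25920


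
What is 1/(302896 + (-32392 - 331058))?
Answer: -1/60554 ≈ -1.6514e-5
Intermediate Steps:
1/(302896 + (-32392 - 331058)) = 1/(302896 - 363450) = 1/(-60554) = -1/60554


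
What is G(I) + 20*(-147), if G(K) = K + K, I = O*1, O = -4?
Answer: -2948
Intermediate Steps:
I = -4 (I = -4*1 = -4)
G(K) = 2*K
G(I) + 20*(-147) = 2*(-4) + 20*(-147) = -8 - 2940 = -2948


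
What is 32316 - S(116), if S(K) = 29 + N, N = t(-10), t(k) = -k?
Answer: 32277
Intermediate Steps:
N = 10 (N = -1*(-10) = 10)
S(K) = 39 (S(K) = 29 + 10 = 39)
32316 - S(116) = 32316 - 1*39 = 32316 - 39 = 32277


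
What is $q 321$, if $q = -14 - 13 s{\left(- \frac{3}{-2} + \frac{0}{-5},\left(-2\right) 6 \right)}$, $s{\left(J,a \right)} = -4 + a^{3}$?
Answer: $7223142$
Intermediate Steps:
$q = 22502$ ($q = -14 - 13 \left(-4 + \left(\left(-2\right) 6\right)^{3}\right) = -14 - 13 \left(-4 + \left(-12\right)^{3}\right) = -14 - 13 \left(-4 - 1728\right) = -14 - -22516 = -14 + 22516 = 22502$)
$q 321 = 22502 \cdot 321 = 7223142$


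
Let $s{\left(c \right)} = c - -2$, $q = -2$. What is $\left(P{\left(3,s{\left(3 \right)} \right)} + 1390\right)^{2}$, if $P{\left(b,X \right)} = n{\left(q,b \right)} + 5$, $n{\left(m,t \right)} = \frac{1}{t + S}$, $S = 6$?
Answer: $\frac{157653136}{81} \approx 1.9463 \cdot 10^{6}$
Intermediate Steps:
$s{\left(c \right)} = 2 + c$ ($s{\left(c \right)} = c + 2 = 2 + c$)
$n{\left(m,t \right)} = \frac{1}{6 + t}$ ($n{\left(m,t \right)} = \frac{1}{t + 6} = \frac{1}{6 + t}$)
$P{\left(b,X \right)} = 5 + \frac{1}{6 + b}$ ($P{\left(b,X \right)} = \frac{1}{6 + b} + 5 = 5 + \frac{1}{6 + b}$)
$\left(P{\left(3,s{\left(3 \right)} \right)} + 1390\right)^{2} = \left(\frac{31 + 5 \cdot 3}{6 + 3} + 1390\right)^{2} = \left(\frac{31 + 15}{9} + 1390\right)^{2} = \left(\frac{1}{9} \cdot 46 + 1390\right)^{2} = \left(\frac{46}{9} + 1390\right)^{2} = \left(\frac{12556}{9}\right)^{2} = \frac{157653136}{81}$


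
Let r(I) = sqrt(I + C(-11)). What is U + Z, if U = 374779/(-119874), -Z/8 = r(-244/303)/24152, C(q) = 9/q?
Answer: -374779/119874 - I*sqrt(18034863)/10062327 ≈ -3.1264 - 0.00042204*I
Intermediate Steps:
r(I) = sqrt(-9/11 + I) (r(I) = sqrt(I + 9/(-11)) = sqrt(I + 9*(-1/11)) = sqrt(I - 9/11) = sqrt(-9/11 + I))
Z = -I*sqrt(18034863)/10062327 (Z = -8*sqrt(-99 + 121*(-244/303))/11/24152 = -8*sqrt(-99 - 29524/303)/11/24152 = -8*sqrt(-59521/303)/11/24152 = -8*(I*sqrt(18034863)/303)/11/24152 = -8*I*sqrt(18034863)/3333/24152 = -I*sqrt(18034863)/10062327 ≈ -0.00042204*I)
U = -374779/119874 (U = 374779*(-1/119874) = -374779/119874 ≈ -3.1264)
U + Z = -374779/119874 - I*sqrt(18034863)/10062327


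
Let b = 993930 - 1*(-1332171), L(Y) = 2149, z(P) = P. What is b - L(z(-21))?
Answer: 2323952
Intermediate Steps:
b = 2326101 (b = 993930 + 1332171 = 2326101)
b - L(z(-21)) = 2326101 - 1*2149 = 2326101 - 2149 = 2323952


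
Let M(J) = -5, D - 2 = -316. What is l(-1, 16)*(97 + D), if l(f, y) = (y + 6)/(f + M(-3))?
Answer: 2387/3 ≈ 795.67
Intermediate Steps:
D = -314 (D = 2 - 316 = -314)
l(f, y) = (6 + y)/(-5 + f) (l(f, y) = (y + 6)/(f - 5) = (6 + y)/(-5 + f))
l(-1, 16)*(97 + D) = ((6 + 16)/(-5 - 1))*(97 - 314) = (22/(-6))*(-217) = -⅙*22*(-217) = -11/3*(-217) = 2387/3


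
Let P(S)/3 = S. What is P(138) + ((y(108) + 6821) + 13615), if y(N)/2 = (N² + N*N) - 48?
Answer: 67410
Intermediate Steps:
P(S) = 3*S
y(N) = -96 + 4*N² (y(N) = 2*((N² + N*N) - 48) = 2*((N² + N²) - 48) = 2*(2*N² - 48) = 2*(-48 + 2*N²) = -96 + 4*N²)
P(138) + ((y(108) + 6821) + 13615) = 3*138 + (((-96 + 4*108²) + 6821) + 13615) = 414 + (((-96 + 4*11664) + 6821) + 13615) = 414 + (((-96 + 46656) + 6821) + 13615) = 414 + ((46560 + 6821) + 13615) = 414 + (53381 + 13615) = 414 + 66996 = 67410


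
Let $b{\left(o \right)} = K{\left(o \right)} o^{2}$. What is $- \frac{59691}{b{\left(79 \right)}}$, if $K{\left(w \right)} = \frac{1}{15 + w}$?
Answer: $- \frac{5610954}{6241} \approx -899.05$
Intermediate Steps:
$b{\left(o \right)} = \frac{o^{2}}{15 + o}$
$- \frac{59691}{b{\left(79 \right)}} = - \frac{59691}{79^{2} \frac{1}{15 + 79}} = - \frac{59691}{6241 \cdot \frac{1}{94}} = - \frac{59691}{\frac{6241}{94}} = \left(-59691\right) \frac{94}{6241} = - \frac{5610954}{6241}$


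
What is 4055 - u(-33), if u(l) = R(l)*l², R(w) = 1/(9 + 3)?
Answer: 15857/4 ≈ 3964.3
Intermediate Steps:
R(w) = 1/12
u(l) = l²/12
4055 - u(-33) = 4055 - (-33)²/12 = 4055 - 1089/12 = 4055 - 1*363/4 = 4055 - 363/4 = 15857/4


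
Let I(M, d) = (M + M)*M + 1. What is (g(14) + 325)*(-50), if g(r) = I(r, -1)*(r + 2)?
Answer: -330650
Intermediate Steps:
I(M, d) = 1 + 2*M² (I(M, d) = (2*M)*M + 1 = 2*M² + 1 = 1 + 2*M²)
g(r) = (1 + 2*r²)*(2 + r) (g(r) = (1 + 2*r²)*(r + 2) = (1 + 2*r²)*(2 + r))
(g(14) + 325)*(-50) = ((1 + 2*14²)*(2 + 14) + 325)*(-50) = ((1 + 2*196)*16 + 325)*(-50) = ((1 + 392)*16 + 325)*(-50) = (393*16 + 325)*(-50) = (6288 + 325)*(-50) = 6613*(-50) = -330650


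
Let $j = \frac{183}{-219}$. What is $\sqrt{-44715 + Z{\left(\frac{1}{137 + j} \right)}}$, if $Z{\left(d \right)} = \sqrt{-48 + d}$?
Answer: $\frac{\sqrt{-1104500743500 + 4970 i \sqrt{1185461795}}}{4970} \approx 0.016381 + 211.46 i$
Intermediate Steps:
$j = - \frac{61}{73}$ ($j = 183 \left(- \frac{1}{219}\right) = - \frac{61}{73} \approx -0.83562$)
$\sqrt{-44715 + Z{\left(\frac{1}{137 + j} \right)}} = \sqrt{-44715 + \sqrt{-48 + \frac{1}{137 - \frac{61}{73}}}} = \sqrt{-44715 + \sqrt{-48 + \frac{1}{\frac{9940}{73}}}} = \sqrt{-44715 + \sqrt{-48 + \frac{73}{9940}}} = \sqrt{-44715 + \sqrt{- \frac{477047}{9940}}} = \sqrt{-44715 + \frac{i \sqrt{1185461795}}{4970}}$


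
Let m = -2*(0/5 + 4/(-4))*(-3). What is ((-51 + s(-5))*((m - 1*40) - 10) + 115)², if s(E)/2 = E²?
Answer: 29241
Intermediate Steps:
s(E) = 2*E²
m = -6 (m = -2*(0*(⅕) + 4*(-¼))*(-3) = -2*(0 - 1)*(-3) = -2*(-1)*(-3) = 2*(-3) = -6)
((-51 + s(-5))*((m - 1*40) - 10) + 115)² = ((-51 + 2*(-5)²)*((-6 - 1*40) - 10) + 115)² = ((-51 + 2*25)*((-6 - 40) - 10) + 115)² = ((-51 + 50)*(-46 - 10) + 115)² = (-1*(-56) + 115)² = (56 + 115)² = 171² = 29241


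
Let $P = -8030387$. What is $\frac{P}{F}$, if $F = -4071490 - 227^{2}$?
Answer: $\frac{8030387}{4123019} \approx 1.9477$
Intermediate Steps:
$F = -4123019$ ($F = -4071490 - 51529 = -4123019$)
$\frac{P}{F} = - \frac{8030387}{-4123019} = \left(-8030387\right) \left(- \frac{1}{4123019}\right) = \frac{8030387}{4123019}$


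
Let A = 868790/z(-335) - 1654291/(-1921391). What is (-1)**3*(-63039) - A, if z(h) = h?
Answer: 8448958225564/128733197 ≈ 65632.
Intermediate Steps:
A = -333746219881/128733197 (A = 868790/(-335) - 1654291/(-1921391) = 868790*(-1/335) - 1654291*(-1/1921391) = -173758/67 + 1654291/1921391 = -333746219881/128733197 ≈ -2592.5)
(-1)**3*(-63039) - A = (-1)**3*(-63039) - 1*(-333746219881/128733197) = -1*(-63039) + 333746219881/128733197 = 63039 + 333746219881/128733197 = 8448958225564/128733197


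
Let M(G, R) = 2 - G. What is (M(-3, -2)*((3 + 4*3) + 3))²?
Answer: 8100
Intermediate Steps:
(M(-3, -2)*((3 + 4*3) + 3))² = ((2 - 1*(-3))*((3 + 4*3) + 3))² = ((2 + 3)*((3 + 12) + 3))² = (5*(15 + 3))² = (5*18)² = 90² = 8100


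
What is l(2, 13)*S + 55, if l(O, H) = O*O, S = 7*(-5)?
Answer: -85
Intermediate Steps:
S = -35
l(O, H) = O²
l(2, 13)*S + 55 = 2²*(-35) + 55 = 4*(-35) + 55 = -140 + 55 = -85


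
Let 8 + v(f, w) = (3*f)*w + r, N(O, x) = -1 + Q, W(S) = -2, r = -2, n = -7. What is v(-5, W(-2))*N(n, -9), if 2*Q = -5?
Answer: -70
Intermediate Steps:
Q = -5/2 (Q = (½)*(-5) = -5/2 ≈ -2.5000)
N(O, x) = -7/2 (N(O, x) = -1 - 5/2 = -7/2)
v(f, w) = -10 + 3*f*w (v(f, w) = -8 + ((3*f)*w - 2) = -8 + (3*f*w - 2) = -8 + (-2 + 3*f*w) = -10 + 3*f*w)
v(-5, W(-2))*N(n, -9) = (-10 + 3*(-5)*(-2))*(-7/2) = (-10 + 30)*(-7/2) = 20*(-7/2) = -70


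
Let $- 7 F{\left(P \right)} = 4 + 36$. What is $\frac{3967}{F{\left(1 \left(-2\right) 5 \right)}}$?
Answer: $- \frac{27769}{40} \approx -694.22$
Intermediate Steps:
$F{\left(P \right)} = - \frac{40}{7}$ ($F{\left(P \right)} = - \frac{4 + 36}{7} = \left(- \frac{1}{7}\right) 40 = - \frac{40}{7}$)
$\frac{3967}{F{\left(1 \left(-2\right) 5 \right)}} = \frac{3967}{- \frac{40}{7}} = 3967 \left(- \frac{7}{40}\right) = - \frac{27769}{40}$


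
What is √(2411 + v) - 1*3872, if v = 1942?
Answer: -3872 + √4353 ≈ -3806.0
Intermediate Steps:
√(2411 + v) - 1*3872 = √(2411 + 1942) - 1*3872 = √4353 - 3872 = -3872 + √4353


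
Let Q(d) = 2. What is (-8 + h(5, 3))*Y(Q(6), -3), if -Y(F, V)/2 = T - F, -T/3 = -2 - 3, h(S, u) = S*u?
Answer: -182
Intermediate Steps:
T = 15 (T = -3*(-2 - 3) = -3*(-5) = 15)
Y(F, V) = -30 + 2*F (Y(F, V) = -2*(15 - F) = -30 + 2*F)
(-8 + h(5, 3))*Y(Q(6), -3) = (-8 + 5*3)*(-30 + 2*2) = (-8 + 15)*(-30 + 4) = 7*(-26) = -182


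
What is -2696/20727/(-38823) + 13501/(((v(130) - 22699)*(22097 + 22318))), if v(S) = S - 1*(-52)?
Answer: -4441961/437658861255 ≈ -1.0149e-5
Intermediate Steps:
v(S) = 52 + S (v(S) = S + 52 = 52 + S)
-2696/20727/(-38823) + 13501/(((v(130) - 22699)*(22097 + 22318))) = -2696/20727/(-38823) + 13501/((((52 + 130) - 22699)*(22097 + 22318))) = -2696*1/20727*(-1/38823) + 13501/(((182 - 22699)*44415)) = -2696/20727*(-1/38823) + 13501/((-22517*44415)) = 2696/804684321 + 13501/(-1000092555) = 2696/804684321 + 13501*(-1/1000092555) = 2696/804684321 - 587/43482285 = -4441961/437658861255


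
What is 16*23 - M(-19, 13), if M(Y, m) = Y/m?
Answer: 4803/13 ≈ 369.46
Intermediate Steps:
16*23 - M(-19, 13) = 16*23 - (-19)/13 = 368 - (-19)/13 = 368 - 1*(-19/13) = 368 + 19/13 = 4803/13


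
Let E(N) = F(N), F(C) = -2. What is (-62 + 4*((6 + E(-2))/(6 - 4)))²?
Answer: 2916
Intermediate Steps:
E(N) = -2
(-62 + 4*((6 + E(-2))/(6 - 4)))² = (-62 + 4*((6 - 2)/(6 - 4)))² = (-62 + 4*(4/2))² = (-62 + 4*(4*(½)))² = (-62 + 4*2)² = (-62 + 8)² = (-54)² = 2916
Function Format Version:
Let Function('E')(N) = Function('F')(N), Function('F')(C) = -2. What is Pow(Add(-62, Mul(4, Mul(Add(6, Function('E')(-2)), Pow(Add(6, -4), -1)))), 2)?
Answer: 2916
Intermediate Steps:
Function('E')(N) = -2
Pow(Add(-62, Mul(4, Mul(Add(6, Function('E')(-2)), Pow(Add(6, -4), -1)))), 2) = Pow(Add(-62, Mul(4, Mul(Add(6, -2), Pow(Add(6, -4), -1)))), 2) = Pow(Add(-62, Mul(4, Mul(4, Pow(2, -1)))), 2) = Pow(Add(-62, Mul(4, Mul(4, Rational(1, 2)))), 2) = Pow(Add(-62, Mul(4, 2)), 2) = Pow(Add(-62, 8), 2) = Pow(-54, 2) = 2916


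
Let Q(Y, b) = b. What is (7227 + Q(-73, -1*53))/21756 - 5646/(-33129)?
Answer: 20027879/40041918 ≈ 0.50017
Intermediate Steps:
(7227 + Q(-73, -1*53))/21756 - 5646/(-33129) = (7227 - 1*53)/21756 - 5646/(-33129) = (7227 - 53)*(1/21756) - 5646*(-1/33129) = 7174*(1/21756) + 1882/11043 = 3587/10878 + 1882/11043 = 20027879/40041918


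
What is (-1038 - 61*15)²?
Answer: 3814209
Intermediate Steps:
(-1038 - 61*15)² = (-1038 - 915)² = (-1953)² = 3814209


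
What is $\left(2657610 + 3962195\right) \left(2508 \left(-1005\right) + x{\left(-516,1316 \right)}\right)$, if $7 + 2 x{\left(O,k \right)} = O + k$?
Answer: $- \frac{33365717084035}{2} \approx -1.6683 \cdot 10^{13}$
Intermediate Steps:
$x{\left(O,k \right)} = - \frac{7}{2} + \frac{O}{2} + \frac{k}{2}$ ($x{\left(O,k \right)} = - \frac{7}{2} + \frac{O + k}{2} = - \frac{7}{2} + \left(\frac{O}{2} + \frac{k}{2}\right) = - \frac{7}{2} + \frac{O}{2} + \frac{k}{2}$)
$\left(2657610 + 3962195\right) \left(2508 \left(-1005\right) + x{\left(-516,1316 \right)}\right) = \left(2657610 + 3962195\right) \left(2508 \left(-1005\right) + \left(- \frac{7}{2} + \frac{1}{2} \left(-516\right) + \frac{1}{2} \cdot 1316\right)\right) = 6619805 \left(-2520540 - - \frac{793}{2}\right) = 6619805 \left(-2520540 + \frac{793}{2}\right) = 6619805 \left(- \frac{5040287}{2}\right) = - \frac{33365717084035}{2}$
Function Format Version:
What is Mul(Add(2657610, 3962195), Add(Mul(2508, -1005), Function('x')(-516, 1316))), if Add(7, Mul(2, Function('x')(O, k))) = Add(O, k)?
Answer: Rational(-33365717084035, 2) ≈ -1.6683e+13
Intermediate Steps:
Function('x')(O, k) = Add(Rational(-7, 2), Mul(Rational(1, 2), O), Mul(Rational(1, 2), k)) (Function('x')(O, k) = Add(Rational(-7, 2), Mul(Rational(1, 2), Add(O, k))) = Add(Rational(-7, 2), Add(Mul(Rational(1, 2), O), Mul(Rational(1, 2), k))) = Add(Rational(-7, 2), Mul(Rational(1, 2), O), Mul(Rational(1, 2), k)))
Mul(Add(2657610, 3962195), Add(Mul(2508, -1005), Function('x')(-516, 1316))) = Mul(Add(2657610, 3962195), Add(Mul(2508, -1005), Add(Rational(-7, 2), Mul(Rational(1, 2), -516), Mul(Rational(1, 2), 1316)))) = Mul(6619805, Add(-2520540, Add(Rational(-7, 2), -258, 658))) = Mul(6619805, Add(-2520540, Rational(793, 2))) = Mul(6619805, Rational(-5040287, 2)) = Rational(-33365717084035, 2)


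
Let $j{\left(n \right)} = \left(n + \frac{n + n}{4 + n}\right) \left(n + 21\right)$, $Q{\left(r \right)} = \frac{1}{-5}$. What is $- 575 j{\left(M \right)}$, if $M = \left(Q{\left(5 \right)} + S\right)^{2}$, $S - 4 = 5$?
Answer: $- \frac{57147747272}{12725} \approx -4.491 \cdot 10^{6}$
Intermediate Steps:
$Q{\left(r \right)} = - \frac{1}{5}$
$S = 9$ ($S = 4 + 5 = 9$)
$M = \frac{1936}{25}$ ($M = \left(- \frac{1}{5} + 9\right)^{2} = \left(\frac{44}{5}\right)^{2} = \frac{1936}{25} \approx 77.44$)
$j{\left(n \right)} = \left(21 + n\right) \left(n + \frac{2 n}{4 + n}\right)$ ($j{\left(n \right)} = \left(n + \frac{2 n}{4 + n}\right) \left(21 + n\right) = \left(21 + n\right) \left(n + \frac{2 n}{4 + n}\right)$)
$- 575 j{\left(M \right)} = - 575 \frac{1936 \left(126 + \left(\frac{1936}{25}\right)^{2} + 27 \cdot \frac{1936}{25}\right)}{25 \left(4 + \frac{1936}{25}\right)} = - 575 \frac{1936 \left(126 + \frac{3748096}{625} + \frac{52272}{25}\right)}{25 \cdot \frac{2036}{25}} = - 575 \cdot \frac{1936}{25} \cdot \frac{25}{2036} \cdot \frac{5133646}{625} = \left(-575\right) \frac{2484684664}{318125} = - \frac{57147747272}{12725}$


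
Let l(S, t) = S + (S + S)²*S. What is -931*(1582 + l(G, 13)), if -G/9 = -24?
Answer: -37531013842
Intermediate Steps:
G = 216 (G = -9*(-24) = 216)
l(S, t) = S + 4*S³ (l(S, t) = S + (2*S)²*S = S + (4*S²)*S = S + 4*S³)
-931*(1582 + l(G, 13)) = -931*(1582 + (216 + 4*216³)) = -931*(1582 + (216 + 4*10077696)) = -931*(1582 + (216 + 40310784)) = -931*(1582 + 40311000) = -931*40312582 = -37531013842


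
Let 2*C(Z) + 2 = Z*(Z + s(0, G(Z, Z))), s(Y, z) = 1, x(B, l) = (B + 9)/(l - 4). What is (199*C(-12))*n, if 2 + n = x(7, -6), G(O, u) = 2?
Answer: -46566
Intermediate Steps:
x(B, l) = (9 + B)/(-4 + l)
C(Z) = -1 + Z*(1 + Z)/2 (C(Z) = -1 + (Z*(Z + 1))/2 = -1 + (Z*(1 + Z))/2 = -1 + Z*(1 + Z)/2)
n = -18/5 (n = -2 + (9 + 7)/(-4 - 6) = -2 + 16/(-10) = -2 - ⅒*16 = -2 - 8/5 = -18/5 ≈ -3.6000)
(199*C(-12))*n = (199*(-1 + (½)*(-12) + (½)*(-12)²))*(-18/5) = (199*(-1 - 6 + (½)*144))*(-18/5) = (199*(-1 - 6 + 72))*(-18/5) = (199*65)*(-18/5) = 12935*(-18/5) = -46566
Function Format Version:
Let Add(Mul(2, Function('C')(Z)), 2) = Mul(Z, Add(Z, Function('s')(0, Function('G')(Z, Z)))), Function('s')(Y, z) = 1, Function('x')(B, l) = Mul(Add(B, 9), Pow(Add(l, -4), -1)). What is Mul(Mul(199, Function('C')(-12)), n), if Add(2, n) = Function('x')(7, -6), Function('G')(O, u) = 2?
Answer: -46566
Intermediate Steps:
Function('x')(B, l) = Mul(Pow(Add(-4, l), -1), Add(9, B)) (Function('x')(B, l) = Mul(Add(9, B), Pow(Add(-4, l), -1)) = Mul(Pow(Add(-4, l), -1), Add(9, B)))
Function('C')(Z) = Add(-1, Mul(Rational(1, 2), Z, Add(1, Z))) (Function('C')(Z) = Add(-1, Mul(Rational(1, 2), Mul(Z, Add(Z, 1)))) = Add(-1, Mul(Rational(1, 2), Mul(Z, Add(1, Z)))) = Add(-1, Mul(Rational(1, 2), Z, Add(1, Z))))
n = Rational(-18, 5) (n = Add(-2, Mul(Pow(Add(-4, -6), -1), Add(9, 7))) = Add(-2, Mul(Pow(-10, -1), 16)) = Add(-2, Mul(Rational(-1, 10), 16)) = Add(-2, Rational(-8, 5)) = Rational(-18, 5) ≈ -3.6000)
Mul(Mul(199, Function('C')(-12)), n) = Mul(Mul(199, Add(-1, Mul(Rational(1, 2), -12), Mul(Rational(1, 2), Pow(-12, 2)))), Rational(-18, 5)) = Mul(Mul(199, Add(-1, -6, Mul(Rational(1, 2), 144))), Rational(-18, 5)) = Mul(Mul(199, Add(-1, -6, 72)), Rational(-18, 5)) = Mul(Mul(199, 65), Rational(-18, 5)) = Mul(12935, Rational(-18, 5)) = -46566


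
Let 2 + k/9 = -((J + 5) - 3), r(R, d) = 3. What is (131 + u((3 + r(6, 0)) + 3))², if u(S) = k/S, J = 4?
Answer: 15129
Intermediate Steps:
k = -72 (k = -18 + 9*(-((4 + 5) - 3)) = -18 + 9*(-(9 - 3)) = -18 + 9*(-1*6) = -18 + 9*(-6) = -18 - 54 = -72)
u(S) = -72/S
(131 + u((3 + r(6, 0)) + 3))² = (131 - 72/((3 + 3) + 3))² = (131 - 72/(6 + 3))² = (131 - 72/9)² = (131 - 72*⅑)² = (131 - 8)² = 123² = 15129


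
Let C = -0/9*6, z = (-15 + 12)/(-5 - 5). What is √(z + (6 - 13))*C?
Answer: 0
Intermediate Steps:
z = 3/10 (z = -3/(-10) = -3*(-⅒) = 3/10 ≈ 0.30000)
C = 0 (C = -0/9*6 = -2*0*6 = 0*6 = 0)
√(z + (6 - 13))*C = √(3/10 + (6 - 13))*0 = √(3/10 - 7)*0 = √(-67/10)*0 = (I*√670/10)*0 = 0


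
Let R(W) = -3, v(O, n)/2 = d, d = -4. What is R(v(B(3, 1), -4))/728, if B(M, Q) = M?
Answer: -3/728 ≈ -0.0041209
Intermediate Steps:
v(O, n) = -8 (v(O, n) = 2*(-4) = -8)
R(v(B(3, 1), -4))/728 = -3/728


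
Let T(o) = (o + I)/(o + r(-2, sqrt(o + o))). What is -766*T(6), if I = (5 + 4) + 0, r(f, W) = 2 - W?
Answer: -22980/13 - 5745*sqrt(3)/13 ≈ -2533.1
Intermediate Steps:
I = 9 (I = 9 + 0 = 9)
T(o) = (9 + o)/(2 + o - sqrt(2)*sqrt(o)) (T(o) = (o + 9)/(o + (2 - sqrt(o + o))) = (9 + o)/(o + (2 - sqrt(2*o))) = (9 + o)/(o + (2 - sqrt(2)*sqrt(o))) = (9 + o)/(2 + o - sqrt(2)*sqrt(o)))
-766*T(6) = -766*(9 + 6)/(2 + 6 - sqrt(2)*sqrt(6)) = -766*15/(2 + 6 - 2*sqrt(3)) = -766*15/(8 - 2*sqrt(3)) = -11490/(8 - 2*sqrt(3))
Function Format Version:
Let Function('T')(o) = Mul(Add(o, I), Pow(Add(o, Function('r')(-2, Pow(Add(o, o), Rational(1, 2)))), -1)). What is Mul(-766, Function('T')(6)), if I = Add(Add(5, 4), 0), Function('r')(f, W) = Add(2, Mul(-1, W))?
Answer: Add(Rational(-22980, 13), Mul(Rational(-5745, 13), Pow(3, Rational(1, 2)))) ≈ -2533.1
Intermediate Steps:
I = 9 (I = Add(9, 0) = 9)
Function('T')(o) = Mul(Pow(Add(2, o, Mul(-1, Pow(2, Rational(1, 2)), Pow(o, Rational(1, 2)))), -1), Add(9, o)) (Function('T')(o) = Mul(Add(o, 9), Pow(Add(o, Add(2, Mul(-1, Pow(Add(o, o), Rational(1, 2))))), -1)) = Mul(Add(9, o), Pow(Add(o, Add(2, Mul(-1, Pow(Mul(2, o), Rational(1, 2))))), -1)) = Mul(Add(9, o), Pow(Add(o, Add(2, Mul(-1, Mul(Pow(2, Rational(1, 2)), Pow(o, Rational(1, 2)))))), -1)) = Mul(Add(9, o), Pow(Add(o, Add(2, Mul(-1, Pow(2, Rational(1, 2)), Pow(o, Rational(1, 2))))), -1)) = Mul(Add(9, o), Pow(Add(2, o, Mul(-1, Pow(2, Rational(1, 2)), Pow(o, Rational(1, 2)))), -1)) = Mul(Pow(Add(2, o, Mul(-1, Pow(2, Rational(1, 2)), Pow(o, Rational(1, 2)))), -1), Add(9, o)))
Mul(-766, Function('T')(6)) = Mul(-766, Mul(Pow(Add(2, 6, Mul(-1, Pow(2, Rational(1, 2)), Pow(6, Rational(1, 2)))), -1), Add(9, 6))) = Mul(-766, Mul(Pow(Add(2, 6, Mul(-2, Pow(3, Rational(1, 2)))), -1), 15)) = Mul(-766, Mul(Pow(Add(8, Mul(-2, Pow(3, Rational(1, 2)))), -1), 15)) = Mul(-766, Mul(15, Pow(Add(8, Mul(-2, Pow(3, Rational(1, 2)))), -1))) = Mul(-11490, Pow(Add(8, Mul(-2, Pow(3, Rational(1, 2)))), -1))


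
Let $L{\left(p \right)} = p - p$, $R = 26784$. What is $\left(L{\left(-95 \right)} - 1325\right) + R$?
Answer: $25459$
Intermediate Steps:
$L{\left(p \right)} = 0$
$\left(L{\left(-95 \right)} - 1325\right) + R = \left(0 - 1325\right) + 26784 = -1325 + 26784 = 25459$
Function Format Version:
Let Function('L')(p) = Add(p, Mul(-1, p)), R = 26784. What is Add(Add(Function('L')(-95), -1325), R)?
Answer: 25459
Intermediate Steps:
Function('L')(p) = 0
Add(Add(Function('L')(-95), -1325), R) = Add(Add(0, -1325), 26784) = Add(-1325, 26784) = 25459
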